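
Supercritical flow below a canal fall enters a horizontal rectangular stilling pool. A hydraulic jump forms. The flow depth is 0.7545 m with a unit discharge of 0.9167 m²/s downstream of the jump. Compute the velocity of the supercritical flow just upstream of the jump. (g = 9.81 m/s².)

V₁ = 3.977 m/s

V₂ = q/y₂ = 0.9167/0.7545 = 1.215 m/s; Fr₂ = V₂/√(g·y₂) = 0.4466.
From the momentum equation (using Fr₂), y₁/y₂ = ½[√(1 + 8Fr₂²) − 1] = ½[√2.5955 − 1] = 0.3055.
y₁ = 0.3055 × 0.7545 = 0.2305 m.
V₁ = q/y₁ = 0.9167/0.2305 = 3.977 m/s.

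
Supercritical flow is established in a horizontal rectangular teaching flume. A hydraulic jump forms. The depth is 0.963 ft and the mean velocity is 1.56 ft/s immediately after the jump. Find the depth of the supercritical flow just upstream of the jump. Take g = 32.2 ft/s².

Fr₂ = V₂/√(g·y₂) = 1.56/√(32.2×0.963) = 0.280.
From the momentum equation (using Fr₂), y₁/y₂ = ½[√(1 + 8Fr₂²) − 1] = ½[√1.628 − 1] = 0.138.
y₁ = 0.138 × 0.963 = 0.133 ft.

y₁ = 0.133 ft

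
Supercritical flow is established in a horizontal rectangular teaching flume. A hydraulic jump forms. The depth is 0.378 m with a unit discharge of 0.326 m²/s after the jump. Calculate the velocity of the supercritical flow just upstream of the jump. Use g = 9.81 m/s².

V₂ = q/y₂ = 0.326/0.378 = 0.862 m/s; Fr₂ = V₂/√(g·y₂) = 0.448.
From the momentum equation (using Fr₂), y₁/y₂ = ½[√(1 + 8Fr₂²) − 1] = ½[√2.605 − 1] = 0.307.
y₁ = 0.307 × 0.378 = 0.116 m.
V₁ = q/y₁ = 0.326/0.116 = 2.81 m/s.

V₁ = 2.81 m/s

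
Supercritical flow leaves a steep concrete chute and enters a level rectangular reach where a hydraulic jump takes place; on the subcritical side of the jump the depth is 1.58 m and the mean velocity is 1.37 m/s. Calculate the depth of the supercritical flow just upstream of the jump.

Fr₂ = V₂/√(g·y₂) = 1.37/√(9.81×1.58) = 0.348.
Since the conjugate-depth ratio holds either way, y₁/y₂ = ½[√(1 + 8Fr₂²) − 1] = ½[√1.969 − 1] = 0.202.
y₁ = 0.202 × 1.58 = 0.318 m.

y₁ = 0.318 m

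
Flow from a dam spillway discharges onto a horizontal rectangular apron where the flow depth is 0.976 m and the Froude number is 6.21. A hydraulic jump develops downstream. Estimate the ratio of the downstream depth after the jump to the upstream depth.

Fr₁ = 6.21 (given).
Sequent-depth ratio: y₂/y₁ = ½[√(1 + 8Fr₁²) − 1] = ½[√309.5 − 1] = 8.30.

y₂/y₁ = 8.30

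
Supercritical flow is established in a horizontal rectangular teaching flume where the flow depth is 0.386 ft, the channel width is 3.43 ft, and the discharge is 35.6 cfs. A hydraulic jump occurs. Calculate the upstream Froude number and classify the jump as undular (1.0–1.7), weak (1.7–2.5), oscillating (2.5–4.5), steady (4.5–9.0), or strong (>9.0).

Fr₁ = 7.63; steady jump

q = Q/b = 35.6/3.43 = 10.4 ft²/s; V₁ = q/y₁ = 26.9 ft/s. Fr₁ = V₁/√(g·y₁) = 7.63.
Fr₁ = 7.63 lies in the steady range.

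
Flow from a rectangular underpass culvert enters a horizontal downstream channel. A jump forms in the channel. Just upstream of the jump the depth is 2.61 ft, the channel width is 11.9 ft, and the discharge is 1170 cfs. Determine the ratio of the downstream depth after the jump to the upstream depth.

y₂/y₁ = 5.33

q = Q/b = 1170/11.9 = 98.3 ft²/s; V₁ = q/y₁ = 37.7 ft/s. Fr₁ = V₁/√(g·y₁) = 4.11.
By Bélanger, y₂/y₁ = ½[√(1 + 8Fr₁²) − 1] = ½[√136.1 − 1] = 5.33.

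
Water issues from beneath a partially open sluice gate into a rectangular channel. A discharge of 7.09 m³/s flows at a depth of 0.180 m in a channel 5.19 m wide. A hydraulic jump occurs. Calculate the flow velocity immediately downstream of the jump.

V₂ = 1.000 m/s

q = Q/b = 7.09/5.19 = 1.37 m²/s; V₁ = q/y₁ = 7.59 m/s. Fr₁ = V₁/√(g·y₁) = 5.71.
Conjugate-depth relation: y₂/y₁ = ½[√(1 + 8Fr₁²) − 1] = ½[√262.0 − 1] = 7.59.
y₂ = 7.59 × 0.180 = 1.37 m.
V₂ = q/y₂ = 1.37/1.37 = 1.000 m/s.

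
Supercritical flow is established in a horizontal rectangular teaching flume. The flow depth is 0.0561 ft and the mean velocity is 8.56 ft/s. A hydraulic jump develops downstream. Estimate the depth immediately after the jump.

Fr₁ = V₁/√(g·y₁) = 8.56/√(32.2×0.0561) = 6.37.
Conjugate-depth relation: y₂/y₁ = ½[√(1 + 8Fr₁²) − 1] = ½[√325.5 − 1] = 8.52.
y₂ = 8.52 × 0.0561 = 0.478 ft.

y₂ = 0.478 ft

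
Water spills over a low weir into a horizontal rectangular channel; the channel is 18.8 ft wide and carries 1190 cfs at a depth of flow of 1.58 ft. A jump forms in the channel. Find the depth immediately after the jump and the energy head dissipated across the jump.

q = Q/b = 1190/18.8 = 63.3 ft²/s; V₁ = q/y₁ = 40.1 ft/s. Fr₁ = V₁/√(g·y₁) = 5.62.
Bélanger equation: y₂/y₁ = ½[√(1 + 8Fr₁²) − 1] = ½[√253.4 − 1] = 7.46.
y₂ = 7.46 × 1.58 = 11.8 ft.
V₂ = q/y₂ = 63.3/11.8 = 5.37 ft/s. E₁ = y₁ + V₁²/2g = 26.5 ft; E₂ = y₂ + V₂²/2g = 12.2 ft. ΔE = E₁ − E₂ = 14.3 ft.

y₂ = 11.8 ft; ΔE = 14.3 ft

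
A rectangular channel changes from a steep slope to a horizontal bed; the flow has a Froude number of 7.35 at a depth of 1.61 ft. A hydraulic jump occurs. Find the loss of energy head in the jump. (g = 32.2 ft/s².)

Fr₁ = 7.35 (given).
By Bélanger, y₂/y₁ = ½[√(1 + 8Fr₁²) − 1] = ½[√433.2 − 1] = 9.91.
y₂ = 9.91 × 1.61 = 15.9 ft.
V₁ = Fr₁·√(g·y₁) = 7.35×√(32.2×1.61) = 52.9 ft/s; q = V₁·y₁ = 85.2 ft²/s. V₂ = q/y₂ = 85.2/15.9 = 5.34 ft/s. E₁ = y₁ + V₁²/2g = 45.1 ft; E₂ = y₂ + V₂²/2g = 16.4 ft. ΔE = E₁ − E₂ = 28.7 ft.

ΔE = 28.7 ft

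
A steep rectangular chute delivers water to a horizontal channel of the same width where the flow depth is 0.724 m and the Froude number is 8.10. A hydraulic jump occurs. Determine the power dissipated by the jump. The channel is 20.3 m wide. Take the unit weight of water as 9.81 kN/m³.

P = 50850 kW

Fr₁ = 8.10 (given).
Conjugate-depth relation: y₂/y₁ = ½[√(1 + 8Fr₁²) − 1] = ½[√525.9 − 1] = 11.0.
y₂ = 11.0 × 0.724 = 7.94 m.
Head loss: ΔE = (y₂ − y₁)³/(4y₁y₂) = (7.94 − 0.724)³/(4×0.724×7.94) = 376/23.0 = 16.3 m.
V₁ = Fr₁·√(g·y₁) = 8.10×√(9.81×0.724) = 21.6 m/s; q = V₁·y₁ = 15.6 m²/s. Q = q·b = 15.6 × 20.3 = 317 m³/s. P = γ·Q·ΔE = 9.81 × 317 × 16.3 = 50850 kW.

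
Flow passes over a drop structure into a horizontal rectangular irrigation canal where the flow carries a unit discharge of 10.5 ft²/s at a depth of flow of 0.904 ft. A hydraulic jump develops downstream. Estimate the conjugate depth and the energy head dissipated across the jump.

y₂ = 2.34 ft; ΔE = 0.348 ft

V₁ = q/y₁ = 10.5/0.904 = 11.6 ft/s. Fr₁ = V₁/√(g·y₁) = 11.6/√(32.2×0.904) = 2.15.
Sequent-depth ratio: y₂/y₁ = ½[√(1 + 8Fr₁²) − 1] = ½[√38.08 − 1] = 2.59.
y₂ = 2.59 × 0.904 = 2.34 ft.
V₂ = q/y₂ = 10.5/2.34 = 4.49 ft/s. E₁ = y₁ + V₁²/2g = 3.00 ft; E₂ = y₂ + V₂²/2g = 2.65 ft. ΔE = E₁ − E₂ = 0.348 ft.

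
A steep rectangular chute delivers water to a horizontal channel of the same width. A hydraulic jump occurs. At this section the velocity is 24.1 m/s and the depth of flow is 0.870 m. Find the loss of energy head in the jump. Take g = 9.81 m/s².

ΔE = 20.5 m

Fr₁ = V₁/√(g·y₁) = 24.1/√(9.81×0.870) = 8.25.
Conjugate-depth relation: y₂/y₁ = ½[√(1 + 8Fr₁²) − 1] = ½[√545.4 − 1] = 11.2.
y₂ = 11.2 × 0.870 = 9.72 m.
q = V₁·y₁ = 24.1 × 0.870 = 21.0 m²/s. V₂ = q/y₂ = 21.0/9.72 = 2.16 m/s. E₁ = y₁ + V₁²/2g = 30.5 m; E₂ = y₂ + V₂²/2g = 9.96 m. ΔE = E₁ − E₂ = 20.5 m.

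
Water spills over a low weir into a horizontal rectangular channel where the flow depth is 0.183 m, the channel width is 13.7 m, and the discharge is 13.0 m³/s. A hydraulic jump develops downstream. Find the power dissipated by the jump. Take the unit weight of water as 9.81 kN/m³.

q = Q/b = 13.0/13.7 = 0.949 m²/s; V₁ = q/y₁ = 5.19 m/s. Fr₁ = V₁/√(g·y₁) = 3.87.
Conjugate-depth relation: y₂/y₁ = ½[√(1 + 8Fr₁²) − 1] = ½[√120.8 − 1] = 5.00.
y₂ = 5.00 × 0.183 = 0.914 m.
V₂ = q/y₂ = 0.949/0.914 = 1.04 m/s. E₁ = y₁ + V₁²/2g = 1.55 m; E₂ = y₂ + V₂²/2g = 0.969 m. ΔE = E₁ − E₂ = 0.584 m.
P = γ·Q·ΔE = 9.81 × 13.0 × 0.584 = 74.5 kW.

P = 74.5 kW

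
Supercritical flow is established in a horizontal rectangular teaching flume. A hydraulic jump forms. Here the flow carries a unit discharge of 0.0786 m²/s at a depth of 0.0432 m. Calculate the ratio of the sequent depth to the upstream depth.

y₂/y₁ = 3.48

V₁ = q/y₁ = 0.0786/0.0432 = 1.82 m/s. Fr₁ = V₁/√(g·y₁) = 1.82/√(9.81×0.0432) = 2.79.
Bélanger equation: y₂/y₁ = ½[√(1 + 8Fr₁²) − 1] = ½[√63.49 − 1] = 3.48.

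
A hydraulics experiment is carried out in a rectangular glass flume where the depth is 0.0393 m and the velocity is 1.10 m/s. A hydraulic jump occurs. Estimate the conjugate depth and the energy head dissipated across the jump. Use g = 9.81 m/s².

y₂ = 0.0808 m; ΔE = 0.00561 m

Fr₁ = V₁/√(g·y₁) = 1.10/√(9.81×0.0393) = 1.77.
Sequent-depth ratio: y₂/y₁ = ½[√(1 + 8Fr₁²) − 1] = ½[√26.11 − 1] = 2.05.
y₂ = 2.05 × 0.0393 = 0.0808 m.
q = V₁·y₁ = 1.10 × 0.0393 = 0.0432 m²/s. V₂ = q/y₂ = 0.0432/0.0808 = 0.535 m/s. E₁ = y₁ + V₁²/2g = 0.101 m; E₂ = y₂ + V₂²/2g = 0.0954 m. ΔE = E₁ − E₂ = 0.00561 m.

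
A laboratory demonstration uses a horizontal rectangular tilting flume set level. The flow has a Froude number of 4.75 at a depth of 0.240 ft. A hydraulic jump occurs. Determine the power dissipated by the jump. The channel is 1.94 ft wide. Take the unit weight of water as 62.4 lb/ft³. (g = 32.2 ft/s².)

P = 0.963 hp

Fr₁ = 4.75 (given).
From the momentum equation for a rectangular channel, y₂/y₁ = ½[√(1 + 8Fr₁²) − 1] = ½[√181.5 − 1] = 6.24.
y₂ = 6.24 × 0.240 = 1.50 ft.
Head loss: ΔE = (y₂ − y₁)³/(4y₁y₂) = (1.50 − 0.240)³/(4×0.240×1.50) = 1.98/1.44 = 1.38 ft.
V₁ = Fr₁·√(g·y₁) = 4.75×√(32.2×0.240) = 13.2 ft/s; q = V₁·y₁ = 3.17 ft²/s. Q = q·b = 3.17 × 1.94 = 6.15 cfs. P = γ·Q·ΔE/550 = 62.4 × 6.15 × 1.38 / 550 = 0.963 hp.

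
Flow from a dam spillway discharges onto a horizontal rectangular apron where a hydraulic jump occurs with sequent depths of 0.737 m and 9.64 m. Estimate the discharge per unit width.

q = 19.0 m²/s

For a rectangular channel the momentum equation gives q² = ½·g·y₁·y₂·(y₁ + y₂) = ½×9.81×0.737×9.64×10.4 = 362.
q = √362 = 19.0 m²/s.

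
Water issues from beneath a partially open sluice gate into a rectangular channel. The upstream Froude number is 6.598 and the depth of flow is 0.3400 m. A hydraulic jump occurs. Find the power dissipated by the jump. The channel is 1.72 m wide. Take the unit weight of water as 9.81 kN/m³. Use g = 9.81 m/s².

P = 320.7 kW

Fr₁ = 6.598 (given).
Sequent-depth ratio: y₂/y₁ = ½[√(1 + 8Fr₁²) − 1] = ½[√349.27 − 1] = 8.844.
y₂ = 8.844 × 0.3400 = 3.007 m.
V₁ = Fr₁·√(g·y₁) = 6.598×√(9.81×0.3400) = 12.05 m/s; q = V₁·y₁ = 4.097 m²/s. V₂ = q/y₂ = 4.097/3.007 = 1.362 m/s. E₁ = y₁ + V₁²/2g = 7.741 m; E₂ = y₂ + V₂²/2g = 3.102 m. ΔE = E₁ − E₂ = 4.639 m.
Q = q·b = 4.097 × 1.72 = 7.047 m³/s. P = γ·Q·ΔE = 9.81 × 7.047 × 4.639 = 320.7 kW.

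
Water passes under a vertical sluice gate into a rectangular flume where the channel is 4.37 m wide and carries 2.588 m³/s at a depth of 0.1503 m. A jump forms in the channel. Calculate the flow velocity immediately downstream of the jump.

V₂ = 0.9572 m/s

q = Q/b = 2.588/4.37 = 0.5922 m²/s; V₁ = q/y₁ = 3.940 m/s. Fr₁ = V₁/√(g·y₁) = 3.245.
Bélanger equation: y₂/y₁ = ½[√(1 + 8Fr₁²) − 1] = ½[√85.238 − 1] = 4.116.
y₂ = 4.116 × 0.1503 = 0.6187 m.
V₂ = q/y₂ = 0.5922/0.6187 = 0.9572 m/s.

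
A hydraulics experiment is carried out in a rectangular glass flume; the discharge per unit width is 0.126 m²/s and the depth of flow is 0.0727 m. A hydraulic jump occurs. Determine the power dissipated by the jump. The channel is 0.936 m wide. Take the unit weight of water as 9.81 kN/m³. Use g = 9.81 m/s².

P = 0.0260 kW

V₁ = q/y₁ = 0.126/0.0727 = 1.73 m/s. Fr₁ = V₁/√(g·y₁) = 1.73/√(9.81×0.0727) = 2.05.
By Bélanger, y₂/y₁ = ½[√(1 + 8Fr₁²) − 1] = ½[√34.69 − 1] = 2.45.
y₂ = 2.45 × 0.0727 = 0.178 m.
V₂ = q/y₂ = 0.126/0.178 = 0.709 m/s. E₁ = y₁ + V₁²/2g = 0.226 m; E₂ = y₂ + V₂²/2g = 0.203 m. ΔE = E₁ − E₂ = 0.0224 m.
Q = q·b = 0.126 × 0.936 = 0.118 m³/s. P = γ·Q·ΔE = 9.81 × 0.118 × 0.0224 = 0.0260 kW.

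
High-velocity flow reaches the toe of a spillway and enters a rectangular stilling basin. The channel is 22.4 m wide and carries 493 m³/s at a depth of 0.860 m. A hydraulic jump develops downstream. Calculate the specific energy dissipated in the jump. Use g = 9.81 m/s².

ΔE = 23.7 m

q = Q/b = 493/22.4 = 22.0 m²/s; V₁ = q/y₁ = 25.6 m/s. Fr₁ = V₁/√(g·y₁) = 8.81.
Conjugate-depth relation: y₂/y₁ = ½[√(1 + 8Fr₁²) − 1] = ½[√622.0 − 1] = 12.0.
y₂ = 12.0 × 0.860 = 10.3 m.
V₂ = q/y₂ = 22.0/10.3 = 2.14 m/s. E₁ = y₁ + V₁²/2g = 34.2 m; E₂ = y₂ + V₂²/2g = 10.5 m. ΔE = E₁ − E₂ = 23.7 m.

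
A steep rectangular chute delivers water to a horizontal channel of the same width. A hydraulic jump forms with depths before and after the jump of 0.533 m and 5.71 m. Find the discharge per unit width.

For a rectangular channel the momentum equation gives q² = ½·g·y₁·y₂·(y₁ + y₂) = ½×9.81×0.533×5.71×6.24 = 93.2.
q = √93.2 = 9.65 m²/s.

q = 9.65 m²/s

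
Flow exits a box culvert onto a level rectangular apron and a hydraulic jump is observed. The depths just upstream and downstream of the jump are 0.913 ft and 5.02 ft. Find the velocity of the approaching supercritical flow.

For a rectangular channel the momentum equation gives q² = ½·g·y₁·y₂·(y₁ + y₂) = ½×32.2×0.913×5.02×5.93 = 438.
q = √438 = 20.9 ft²/s.
V₁ = q/y₁ = 20.9/0.913 = 22.9 ft/s.

V₁ = 22.9 ft/s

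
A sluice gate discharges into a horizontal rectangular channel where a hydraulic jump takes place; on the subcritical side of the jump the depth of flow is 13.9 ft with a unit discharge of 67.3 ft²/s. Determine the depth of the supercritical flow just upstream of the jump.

V₂ = q/y₂ = 67.3/13.9 = 4.84 ft/s; Fr₂ = V₂/√(g·y₂) = 0.229.
The Bélanger relation is symmetric: y₁/y₂ = ½[√(1 + 8Fr₂²) − 1] = ½[√1.419 − 1] = 0.0956.
y₁ = 0.0956 × 13.9 = 1.33 ft.

y₁ = 1.33 ft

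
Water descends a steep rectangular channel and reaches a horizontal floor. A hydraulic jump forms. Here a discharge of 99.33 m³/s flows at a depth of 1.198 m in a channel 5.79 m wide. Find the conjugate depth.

y₂ = 6.503 m

q = Q/b = 99.33/5.79 = 17.16 m²/s; V₁ = q/y₁ = 14.32 m/s. Fr₁ = V₁/√(g·y₁) = 4.177.
By Bélanger, y₂/y₁ = ½[√(1 + 8Fr₁²) − 1] = ½[√140.59 − 1] = 5.429.
y₂ = 5.429 × 1.198 = 6.503 m.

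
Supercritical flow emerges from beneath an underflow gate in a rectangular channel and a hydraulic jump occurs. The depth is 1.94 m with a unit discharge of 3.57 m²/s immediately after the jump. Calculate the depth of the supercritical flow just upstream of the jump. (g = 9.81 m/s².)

y₁ = 0.540 m

V₂ = q/y₂ = 3.57/1.94 = 1.84 m/s; Fr₂ = V₂/√(g·y₂) = 0.422.
From the momentum equation (using Fr₂), y₁/y₂ = ½[√(1 + 8Fr₂²) − 1] = ½[√2.423 − 1] = 0.278.
y₁ = 0.278 × 1.94 = 0.540 m.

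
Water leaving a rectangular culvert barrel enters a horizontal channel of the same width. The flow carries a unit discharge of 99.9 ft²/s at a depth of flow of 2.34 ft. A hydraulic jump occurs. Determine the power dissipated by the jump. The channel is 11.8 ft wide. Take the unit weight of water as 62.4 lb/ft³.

P = 1982 hp

V₁ = q/y₁ = 99.9/2.34 = 42.7 ft/s. Fr₁ = V₁/√(g·y₁) = 42.7/√(32.2×2.34) = 4.92.
Conjugate-depth relation: y₂/y₁ = ½[√(1 + 8Fr₁²) − 1] = ½[√194.5 − 1] = 6.47.
y₂ = 6.47 × 2.34 = 15.1 ft.
V₂ = q/y₂ = 99.9/15.1 = 6.59 ft/s. E₁ = y₁ + V₁²/2g = 30.6 ft; E₂ = y₂ + V₂²/2g = 15.8 ft. ΔE = E₁ − E₂ = 14.8 ft.
Q = q·b = 99.9 × 11.8 = 1179 cfs. P = γ·Q·ΔE/550 = 62.4 × 1179 × 14.8 / 550 = 1982 hp.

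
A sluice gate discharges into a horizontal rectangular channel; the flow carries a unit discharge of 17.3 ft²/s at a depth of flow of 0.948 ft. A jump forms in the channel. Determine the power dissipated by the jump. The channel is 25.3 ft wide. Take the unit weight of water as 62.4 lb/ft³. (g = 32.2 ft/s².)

V₁ = q/y₁ = 17.3/0.948 = 18.2 ft/s. Fr₁ = V₁/√(g·y₁) = 18.2/√(32.2×0.948) = 3.30.
Bélanger equation: y₂/y₁ = ½[√(1 + 8Fr₁²) − 1] = ½[√88.28 − 1] = 4.20.
y₂ = 4.20 × 0.948 = 3.98 ft.
Head loss: ΔE = (y₂ − y₁)³/(4y₁y₂) = (3.98 − 0.948)³/(4×0.948×3.98) = 27.9/15.1 = 1.85 ft.
Q = q·b = 17.3 × 25.3 = 438 cfs. P = γ·Q·ΔE/550 = 62.4 × 438 × 1.85 / 550 = 91.7 hp.

P = 91.7 hp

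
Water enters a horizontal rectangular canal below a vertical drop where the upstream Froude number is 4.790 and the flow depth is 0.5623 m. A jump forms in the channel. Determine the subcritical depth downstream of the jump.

Fr₁ = 4.790 (given).
From the momentum equation for a rectangular channel, y₂/y₁ = ½[√(1 + 8Fr₁²) − 1] = ½[√184.55 − 1] = 6.293.
y₂ = 6.293 × 0.5623 = 3.538 m.

y₂ = 3.538 m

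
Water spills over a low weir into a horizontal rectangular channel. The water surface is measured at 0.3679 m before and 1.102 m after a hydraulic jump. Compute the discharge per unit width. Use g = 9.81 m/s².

For a rectangular channel the momentum equation gives q² = ½·g·y₁·y₂·(y₁ + y₂) = ½×9.81×0.3679×1.102×1.470 = 2.923.
q = √2.923 = 1.710 m²/s.

q = 1.710 m²/s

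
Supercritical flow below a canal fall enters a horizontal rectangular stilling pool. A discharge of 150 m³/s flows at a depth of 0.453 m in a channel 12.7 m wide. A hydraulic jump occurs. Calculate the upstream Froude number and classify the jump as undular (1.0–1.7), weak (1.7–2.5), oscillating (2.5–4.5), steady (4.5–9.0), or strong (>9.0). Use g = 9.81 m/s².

q = Q/b = 150/12.7 = 11.8 m²/s; V₁ = q/y₁ = 26.1 m/s. Fr₁ = V₁/√(g·y₁) = 12.4.
Fr₁ = 12.4 lies in the strong range.

Fr₁ = 12.4; strong jump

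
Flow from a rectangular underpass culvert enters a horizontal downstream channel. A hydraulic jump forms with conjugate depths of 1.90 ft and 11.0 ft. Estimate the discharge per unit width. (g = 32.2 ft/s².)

For a rectangular channel the momentum equation gives q² = ½·g·y₁·y₂·(y₁ + y₂) = ½×32.2×1.90×11.0×12.9 = 4341.
q = √4341 = 65.9 ft²/s.

q = 65.9 ft²/s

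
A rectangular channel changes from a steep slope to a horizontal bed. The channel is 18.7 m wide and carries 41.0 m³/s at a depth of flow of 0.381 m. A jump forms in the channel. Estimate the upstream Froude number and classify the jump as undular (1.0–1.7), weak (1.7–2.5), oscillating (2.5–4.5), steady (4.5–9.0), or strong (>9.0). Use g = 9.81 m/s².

Fr₁ = 2.98; oscillating jump

q = Q/b = 41.0/18.7 = 2.19 m²/s; V₁ = q/y₁ = 5.75 m/s. Fr₁ = V₁/√(g·y₁) = 2.98.
Fr₁ = 2.98 lies in the oscillating range.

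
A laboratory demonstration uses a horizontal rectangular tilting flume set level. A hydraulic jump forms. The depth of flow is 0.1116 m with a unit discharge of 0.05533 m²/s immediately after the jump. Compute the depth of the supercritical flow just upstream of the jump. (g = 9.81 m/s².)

V₂ = q/y₂ = 0.05533/0.1116 = 0.4958 m/s; Fr₂ = V₂/√(g·y₂) = 0.4738.
From the momentum equation (using Fr₂), y₁/y₂ = ½[√(1 + 8Fr₂²) − 1] = ½[√2.7962 − 1] = 0.3361.
y₁ = 0.3361 × 0.1116 = 0.03751 m.

y₁ = 0.03751 m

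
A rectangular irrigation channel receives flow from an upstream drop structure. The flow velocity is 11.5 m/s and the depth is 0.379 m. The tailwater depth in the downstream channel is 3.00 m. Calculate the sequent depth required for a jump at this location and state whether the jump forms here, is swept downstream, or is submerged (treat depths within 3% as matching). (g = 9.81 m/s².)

Fr₁ = V₁/√(g·y₁) = 11.5/√(9.81×0.379) = 5.96.
Conjugate-depth relation: y₂/y₁ = ½[√(1 + 8Fr₁²) − 1] = ½[√285.6 − 1] = 7.95.
y₂ = 7.95 × 0.379 = 3.01 m.
Tailwater y_tw = 3.00 m: y_tw ≈ y₂, so the jump forms here.

y₂ = 3.01 m; the jump forms here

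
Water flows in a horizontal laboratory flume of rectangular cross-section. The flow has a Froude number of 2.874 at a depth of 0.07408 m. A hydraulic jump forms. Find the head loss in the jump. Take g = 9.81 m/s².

ΔE = 0.09003 m

Fr₁ = 2.874 (given).
From the momentum equation for a rectangular channel, y₂/y₁ = ½[√(1 + 8Fr₁²) − 1] = ½[√67.079 − 1] = 3.595.
y₂ = 3.595 × 0.07408 = 0.2663 m.
V₁ = Fr₁·√(g·y₁) = 2.874×√(9.81×0.07408) = 2.450 m/s; q = V₁·y₁ = 0.1815 m²/s. V₂ = q/y₂ = 0.1815/0.2663 = 0.6815 m/s. E₁ = y₁ + V₁²/2g = 0.3800 m; E₂ = y₂ + V₂²/2g = 0.2900 m. ΔE = E₁ − E₂ = 0.09003 m.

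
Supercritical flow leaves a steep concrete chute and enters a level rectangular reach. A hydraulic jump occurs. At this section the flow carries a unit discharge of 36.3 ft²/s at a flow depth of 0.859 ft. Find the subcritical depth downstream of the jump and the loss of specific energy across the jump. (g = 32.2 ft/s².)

y₂ = 9.34 ft; ΔE = 19.0 ft

V₁ = q/y₁ = 36.3/0.859 = 42.3 ft/s. Fr₁ = V₁/√(g·y₁) = 42.3/√(32.2×0.859) = 8.04.
Sequent-depth ratio: y₂/y₁ = ½[√(1 + 8Fr₁²) − 1] = ½[√517.5 − 1] = 10.9.
y₂ = 10.9 × 0.859 = 9.34 ft.
Head loss: ΔE = (y₂ − y₁)³/(4y₁y₂) = (9.34 − 0.859)³/(4×0.859×9.34) = 610/32.1 = 19.0 ft.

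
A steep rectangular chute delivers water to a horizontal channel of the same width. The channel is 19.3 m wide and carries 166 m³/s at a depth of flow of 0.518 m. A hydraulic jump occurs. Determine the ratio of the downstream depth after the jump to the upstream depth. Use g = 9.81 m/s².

y₂/y₁ = 9.93

q = Q/b = 166/19.3 = 8.60 m²/s; V₁ = q/y₁ = 16.6 m/s. Fr₁ = V₁/√(g·y₁) = 7.37.
Sequent-depth ratio: y₂/y₁ = ½[√(1 + 8Fr₁²) − 1] = ½[√435.0 − 1] = 9.93.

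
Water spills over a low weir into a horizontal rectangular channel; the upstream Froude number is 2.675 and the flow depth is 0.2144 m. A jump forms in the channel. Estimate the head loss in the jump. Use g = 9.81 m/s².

ΔE = 0.2008 m

Fr₁ = 2.675 (given).
By Bélanger, y₂/y₁ = ½[√(1 + 8Fr₁²) − 1] = ½[√58.245 − 1] = 3.316.
y₂ = 3.316 × 0.2144 = 0.7109 m.
Head loss: ΔE = (y₂ − y₁)³/(4y₁y₂) = (0.7109 − 0.2144)³/(4×0.2144×0.7109) = 0.1224/0.6097 = 0.2008 m.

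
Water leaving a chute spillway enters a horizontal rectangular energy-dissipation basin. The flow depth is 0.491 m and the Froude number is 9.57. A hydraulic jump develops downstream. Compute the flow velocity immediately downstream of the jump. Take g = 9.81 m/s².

Fr₁ = 9.57 (given).
Conjugate-depth relation: y₂/y₁ = ½[√(1 + 8Fr₁²) − 1] = ½[√733.7 − 1] = 13.0.
y₂ = 13.0 × 0.491 = 6.40 m.
V₁ = Fr₁·√(g·y₁) = 9.57×√(9.81×0.491) = 21.0 m/s; q = V₁·y₁ = 10.3 m²/s.
V₂ = q/y₂ = 10.3/6.40 = 1.61 m/s.

V₂ = 1.61 m/s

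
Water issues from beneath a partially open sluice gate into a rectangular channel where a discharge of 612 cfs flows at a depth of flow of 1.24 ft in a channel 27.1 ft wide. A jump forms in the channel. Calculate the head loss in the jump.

q = Q/b = 612/27.1 = 22.6 ft²/s; V₁ = q/y₁ = 18.2 ft/s. Fr₁ = V₁/√(g·y₁) = 2.88.
By Bélanger, y₂/y₁ = ½[√(1 + 8Fr₁²) − 1] = ½[√67.46 − 1] = 3.61.
y₂ = 3.61 × 1.24 = 4.47 ft.
Head loss: ΔE = (y₂ − y₁)³/(4y₁y₂) = (4.47 − 1.24)³/(4×1.24×4.47) = 33.8/22.2 = 1.52 ft.

ΔE = 1.52 ft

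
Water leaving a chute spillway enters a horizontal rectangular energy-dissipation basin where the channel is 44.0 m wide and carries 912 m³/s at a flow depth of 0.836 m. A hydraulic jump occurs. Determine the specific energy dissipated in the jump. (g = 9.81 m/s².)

q = Q/b = 912/44.0 = 20.7 m²/s; V₁ = q/y₁ = 24.8 m/s. Fr₁ = V₁/√(g·y₁) = 8.66.
Sequent-depth ratio: y₂/y₁ = ½[√(1 + 8Fr₁²) − 1] = ½[√600.6 − 1] = 11.8.
y₂ = 11.8 × 0.836 = 9.83 m.
V₂ = q/y₂ = 20.7/9.83 = 2.11 m/s. E₁ = y₁ + V₁²/2g = 32.2 m; E₂ = y₂ + V₂²/2g = 10.1 m. ΔE = E₁ − E₂ = 22.1 m.

ΔE = 22.1 m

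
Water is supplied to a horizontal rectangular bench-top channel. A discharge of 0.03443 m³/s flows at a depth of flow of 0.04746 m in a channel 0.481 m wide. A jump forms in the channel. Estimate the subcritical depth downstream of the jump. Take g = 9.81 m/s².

q = Q/b = 0.03443/0.481 = 0.07158 m²/s; V₁ = q/y₁ = 1.508 m/s. Fr₁ = V₁/√(g·y₁) = 2.210.
From the momentum equation for a rectangular channel, y₂/y₁ = ½[√(1 + 8Fr₁²) − 1] = ½[√40.086 − 1] = 2.666.
y₂ = 2.666 × 0.04746 = 0.1265 m.

y₂ = 0.1265 m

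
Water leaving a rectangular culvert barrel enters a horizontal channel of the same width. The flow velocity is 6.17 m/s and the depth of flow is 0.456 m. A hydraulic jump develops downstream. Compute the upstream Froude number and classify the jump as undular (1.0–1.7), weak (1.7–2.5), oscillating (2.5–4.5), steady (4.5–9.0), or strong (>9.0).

Fr₁ = 2.92; oscillating jump

Fr₁ = V₁/√(g·y₁) = 6.17/√(9.81×0.456) = 2.92.
Fr₁ = 2.92 lies in the oscillating range.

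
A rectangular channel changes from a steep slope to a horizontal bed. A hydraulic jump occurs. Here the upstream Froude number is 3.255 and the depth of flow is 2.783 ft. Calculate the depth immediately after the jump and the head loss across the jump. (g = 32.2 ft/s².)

y₂ = 11.49 ft; ΔE = 5.167 ft

Fr₁ = 3.255 (given).
By Bélanger, y₂/y₁ = ½[√(1 + 8Fr₁²) − 1] = ½[√85.760 − 1] = 4.130.
y₂ = 4.130 × 2.783 = 11.49 ft.
V₁ = Fr₁·√(g·y₁) = 3.255×√(32.2×2.783) = 30.81 ft/s; q = V₁·y₁ = 85.75 ft²/s. V₂ = q/y₂ = 85.75/11.49 = 7.460 ft/s. E₁ = y₁ + V₁²/2g = 17.53 ft; E₂ = y₂ + V₂²/2g = 12.36 ft. ΔE = E₁ − E₂ = 5.167 ft.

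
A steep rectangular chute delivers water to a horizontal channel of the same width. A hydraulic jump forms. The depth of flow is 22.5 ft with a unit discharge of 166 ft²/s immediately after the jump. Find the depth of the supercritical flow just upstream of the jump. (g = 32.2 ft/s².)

y₁ = 2.98 ft

V₂ = q/y₂ = 166/22.5 = 7.38 ft/s; Fr₂ = V₂/√(g·y₂) = 0.274.
Since the conjugate-depth ratio holds either way, y₁/y₂ = ½[√(1 + 8Fr₂²) − 1] = ½[√1.601 − 1] = 0.133.
y₁ = 0.133 × 22.5 = 2.98 ft.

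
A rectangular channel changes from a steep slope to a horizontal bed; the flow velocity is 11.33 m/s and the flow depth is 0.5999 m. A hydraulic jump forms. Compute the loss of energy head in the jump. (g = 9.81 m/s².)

ΔE = 3.294 m

Fr₁ = V₁/√(g·y₁) = 11.33/√(9.81×0.5999) = 4.670.
By Bélanger, y₂/y₁ = ½[√(1 + 8Fr₁²) − 1] = ½[√175.50 − 1] = 6.124.
y₂ = 6.124 × 0.5999 = 3.674 m.
q = V₁·y₁ = 11.33 × 0.5999 = 6.797 m²/s. V₂ = q/y₂ = 6.797/3.674 = 1.850 m/s. E₁ = y₁ + V₁²/2g = 7.143 m; E₂ = y₂ + V₂²/2g = 3.848 m. ΔE = E₁ − E₂ = 3.294 m.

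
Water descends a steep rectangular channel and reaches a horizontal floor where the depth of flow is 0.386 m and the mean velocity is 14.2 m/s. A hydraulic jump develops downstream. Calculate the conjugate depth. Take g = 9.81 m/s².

y₂ = 3.80 m

Fr₁ = V₁/√(g·y₁) = 14.2/√(9.81×0.386) = 7.30.
Bélanger equation: y₂/y₁ = ½[√(1 + 8Fr₁²) − 1] = ½[√427.0 − 1] = 9.83.
y₂ = 9.83 × 0.386 = 3.80 m.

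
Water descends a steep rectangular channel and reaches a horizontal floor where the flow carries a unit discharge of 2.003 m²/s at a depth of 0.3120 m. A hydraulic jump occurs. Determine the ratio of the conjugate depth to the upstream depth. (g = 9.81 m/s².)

V₁ = q/y₁ = 2.003/0.3120 = 6.420 m/s. Fr₁ = V₁/√(g·y₁) = 6.420/√(9.81×0.3120) = 3.670.
By Bélanger, y₂/y₁ = ½[√(1 + 8Fr₁²) − 1] = ½[√108.73 − 1] = 4.714.

y₂/y₁ = 4.714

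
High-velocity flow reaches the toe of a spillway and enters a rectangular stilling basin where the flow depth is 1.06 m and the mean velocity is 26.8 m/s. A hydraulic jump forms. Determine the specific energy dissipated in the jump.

Fr₁ = V₁/√(g·y₁) = 26.8/√(9.81×1.06) = 8.31.
Sequent-depth ratio: y₂/y₁ = ½[√(1 + 8Fr₁²) − 1] = ½[√553.6 − 1] = 11.3.
y₂ = 11.3 × 1.06 = 11.9 m.
q = V₁·y₁ = 26.8 × 1.06 = 28.4 m²/s. V₂ = q/y₂ = 28.4/11.9 = 2.38 m/s. E₁ = y₁ + V₁²/2g = 37.7 m; E₂ = y₂ + V₂²/2g = 12.2 m. ΔE = E₁ − E₂ = 25.4 m.

ΔE = 25.4 m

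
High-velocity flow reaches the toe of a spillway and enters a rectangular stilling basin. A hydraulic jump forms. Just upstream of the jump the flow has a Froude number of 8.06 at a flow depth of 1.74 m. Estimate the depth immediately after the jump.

y₂ = 19.0 m

Fr₁ = 8.06 (given).
By Bélanger, y₂/y₁ = ½[√(1 + 8Fr₁²) − 1] = ½[√520.7 − 1] = 10.9.
y₂ = 10.9 × 1.74 = 19.0 m.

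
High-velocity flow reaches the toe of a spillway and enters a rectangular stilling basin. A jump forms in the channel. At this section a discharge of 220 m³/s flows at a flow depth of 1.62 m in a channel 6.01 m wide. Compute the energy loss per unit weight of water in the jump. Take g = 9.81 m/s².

ΔE = 15.0 m

q = Q/b = 220/6.01 = 36.6 m²/s; V₁ = q/y₁ = 22.6 m/s. Fr₁ = V₁/√(g·y₁) = 5.67.
Bélanger equation: y₂/y₁ = ½[√(1 + 8Fr₁²) − 1] = ½[√258.0 − 1] = 7.53.
y₂ = 7.53 × 1.62 = 12.2 m.
Head loss: ΔE = (y₂ − y₁)³/(4y₁y₂) = (12.2 − 1.62)³/(4×1.62×12.2) = 1185/79.1 = 15.0 m.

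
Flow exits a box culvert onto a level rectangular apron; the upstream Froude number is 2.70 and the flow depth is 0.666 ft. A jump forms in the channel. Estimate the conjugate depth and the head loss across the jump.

Fr₁ = 2.70 (given).
By Bélanger, y₂/y₁ = ½[√(1 + 8Fr₁²) − 1] = ½[√59.32 − 1] = 3.35.
y₂ = 3.35 × 0.666 = 2.23 ft.
Head loss: ΔE = (y₂ − y₁)³/(4y₁y₂) = (2.23 − 0.666)³/(4×0.666×2.23) = 3.84/5.95 = 0.646 ft.

y₂ = 2.23 ft; ΔE = 0.646 ft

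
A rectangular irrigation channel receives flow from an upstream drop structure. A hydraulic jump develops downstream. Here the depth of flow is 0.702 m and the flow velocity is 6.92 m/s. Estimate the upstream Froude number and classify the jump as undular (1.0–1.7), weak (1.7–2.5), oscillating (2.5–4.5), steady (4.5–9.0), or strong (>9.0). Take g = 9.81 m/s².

Fr₁ = V₁/√(g·y₁) = 6.92/√(9.81×0.702) = 2.64.
Fr₁ = 2.64 lies in the oscillating range.

Fr₁ = 2.64; oscillating jump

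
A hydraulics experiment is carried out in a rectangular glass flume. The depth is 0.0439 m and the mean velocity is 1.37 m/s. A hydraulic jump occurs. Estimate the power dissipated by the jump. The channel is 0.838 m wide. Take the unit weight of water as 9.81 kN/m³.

Fr₁ = V₁/√(g·y₁) = 1.37/√(9.81×0.0439) = 2.09.
From the momentum equation for a rectangular channel, y₂/y₁ = ½[√(1 + 8Fr₁²) − 1] = ½[√35.87 − 1] = 2.49.
y₂ = 2.49 × 0.0439 = 0.110 m.
q = V₁·y₁ = 1.37 × 0.0439 = 0.0601 m²/s. V₂ = q/y₂ = 0.0601/0.110 = 0.549 m/s. E₁ = y₁ + V₁²/2g = 0.140 m; E₂ = y₂ + V₂²/2g = 0.125 m. ΔE = E₁ − E₂ = 0.0147 m.
Q = q·b = 0.0601 × 0.838 = 0.0504 m³/s. P = γ·Q·ΔE = 9.81 × 0.0504 × 0.0147 = 0.00726 kW.

P = 0.00726 kW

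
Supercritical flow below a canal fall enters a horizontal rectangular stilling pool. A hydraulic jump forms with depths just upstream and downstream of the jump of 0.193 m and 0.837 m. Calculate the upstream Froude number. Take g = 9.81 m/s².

Fr₁ = 3.40

For a rectangular channel the momentum equation gives q² = ½·g·y₁·y₂·(y₁ + y₂) = ½×9.81×0.193×0.837×1.03 = 0.816.
q = √0.816 = 0.903 m²/s.
V₁ = q/y₁ = 4.68 m/s; Fr₁ = V₁/√(g·y₁) = 3.40.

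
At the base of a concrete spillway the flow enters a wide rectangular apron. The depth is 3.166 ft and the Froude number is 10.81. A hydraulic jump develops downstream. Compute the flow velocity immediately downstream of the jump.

Fr₁ = 10.81 (given).
Sequent-depth ratio: y₂/y₁ = ½[√(1 + 8Fr₁²) − 1] = ½[√935.85 − 1] = 14.80.
y₂ = 14.80 × 3.166 = 46.84 ft.
V₁ = Fr₁·√(g·y₁) = 10.81×√(32.2×3.166) = 109.1 ft/s; q = V₁·y₁ = 345.6 ft²/s.
V₂ = q/y₂ = 345.6/46.84 = 7.377 ft/s.

V₂ = 7.377 ft/s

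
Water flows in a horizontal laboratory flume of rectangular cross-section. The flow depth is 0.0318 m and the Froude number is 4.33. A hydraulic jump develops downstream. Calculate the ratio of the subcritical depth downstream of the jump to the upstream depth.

Fr₁ = 4.33 (given).
From the momentum equation for a rectangular channel, y₂/y₁ = ½[√(1 + 8Fr₁²) − 1] = ½[√151.0 − 1] = 5.64.

y₂/y₁ = 5.64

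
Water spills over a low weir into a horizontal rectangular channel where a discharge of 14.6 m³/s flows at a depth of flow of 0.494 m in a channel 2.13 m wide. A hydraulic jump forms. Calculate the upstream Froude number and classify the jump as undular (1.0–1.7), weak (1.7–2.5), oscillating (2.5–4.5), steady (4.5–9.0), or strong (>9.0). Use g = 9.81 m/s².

Fr₁ = 6.30; steady jump

q = Q/b = 14.6/2.13 = 6.85 m²/s; V₁ = q/y₁ = 13.9 m/s. Fr₁ = V₁/√(g·y₁) = 6.30.
Fr₁ = 6.30 lies in the steady range.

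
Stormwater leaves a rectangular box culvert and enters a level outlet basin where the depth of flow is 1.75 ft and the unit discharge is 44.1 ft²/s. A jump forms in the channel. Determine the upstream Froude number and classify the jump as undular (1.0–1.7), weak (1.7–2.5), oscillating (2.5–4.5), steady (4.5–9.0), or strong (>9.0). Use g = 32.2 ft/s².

Fr₁ = 3.36; oscillating jump

V₁ = q/y₁ = 44.1/1.75 = 25.2 ft/s. Fr₁ = V₁/√(g·y₁) = 25.2/√(32.2×1.75) = 3.36.
Fr₁ = 3.36 lies in the oscillating range.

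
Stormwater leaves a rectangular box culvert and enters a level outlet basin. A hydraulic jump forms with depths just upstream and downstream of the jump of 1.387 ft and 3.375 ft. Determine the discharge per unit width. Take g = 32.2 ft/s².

q = 18.94 ft²/s

For a rectangular channel the momentum equation gives q² = ½·g·y₁·y₂·(y₁ + y₂) = ½×32.2×1.387×3.375×4.762 = 358.9.
q = √358.9 = 18.94 ft²/s.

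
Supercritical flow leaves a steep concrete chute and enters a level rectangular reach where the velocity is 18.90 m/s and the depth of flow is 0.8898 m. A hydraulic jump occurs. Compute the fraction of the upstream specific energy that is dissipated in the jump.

ΔE/E₁ = 0.588 (58.8%)

Fr₁ = V₁/√(g·y₁) = 18.90/√(9.81×0.8898) = 6.397.
Sequent-depth ratio: y₂/y₁ = ½[√(1 + 8Fr₁²) − 1] = ½[√328.38 − 1] = 8.561.
y₂ = 8.561 × 0.8898 = 7.617 m.
E₁ = y₁ + V₁²/2g = 19.10 m. ΔE = (y₂ − y₁)³/(4y₁y₂) = 11.23 m. ΔE/E₁ = 11.23/19.10 = 0.588.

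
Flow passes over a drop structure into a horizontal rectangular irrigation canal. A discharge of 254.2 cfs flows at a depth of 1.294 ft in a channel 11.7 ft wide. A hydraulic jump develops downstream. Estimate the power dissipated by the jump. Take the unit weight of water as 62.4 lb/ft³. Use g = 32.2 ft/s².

P = 31.45 hp

q = Q/b = 254.2/11.7 = 21.73 ft²/s; V₁ = q/y₁ = 16.79 ft/s. Fr₁ = V₁/√(g·y₁) = 2.601.
Sequent-depth ratio: y₂/y₁ = ½[√(1 + 8Fr₁²) − 1] = ½[√55.127 − 1] = 3.212.
y₂ = 3.212 × 1.294 = 4.157 ft.
V₂ = q/y₂ = 21.73/4.157 = 5.227 ft/s. E₁ = y₁ + V₁²/2g = 5.671 ft; E₂ = y₂ + V₂²/2g = 4.581 ft. ΔE = E₁ − E₂ = 1.090 ft.
P = γ·Q·ΔE/550 = 62.4 × 254.2 × 1.090 / 550 = 31.45 hp.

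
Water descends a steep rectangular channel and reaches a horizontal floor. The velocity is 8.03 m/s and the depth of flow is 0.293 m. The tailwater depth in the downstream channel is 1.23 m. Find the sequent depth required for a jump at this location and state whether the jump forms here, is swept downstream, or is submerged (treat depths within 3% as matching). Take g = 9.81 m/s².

y₂ = 1.82 m; the jump is swept downstream

Fr₁ = V₁/√(g·y₁) = 8.03/√(9.81×0.293) = 4.74.
Sequent-depth ratio: y₂/y₁ = ½[√(1 + 8Fr₁²) − 1] = ½[√180.5 − 1] = 6.22.
y₂ = 6.22 × 0.293 = 1.82 m.
Tailwater y_tw = 1.23 m: y_tw < y₂, so the jump is swept downstream.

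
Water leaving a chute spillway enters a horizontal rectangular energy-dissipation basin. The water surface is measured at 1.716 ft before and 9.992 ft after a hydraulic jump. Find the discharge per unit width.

For a rectangular channel the momentum equation gives q² = ½·g·y₁·y₂·(y₁ + y₂) = ½×32.2×1.716×9.992×11.71 = 3232.
q = √3232 = 56.85 ft²/s.

q = 56.85 ft²/s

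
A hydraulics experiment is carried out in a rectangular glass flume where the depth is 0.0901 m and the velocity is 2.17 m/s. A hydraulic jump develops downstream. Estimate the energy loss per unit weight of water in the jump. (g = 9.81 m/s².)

Fr₁ = V₁/√(g·y₁) = 2.17/√(9.81×0.0901) = 2.31.
Bélanger equation: y₂/y₁ = ½[√(1 + 8Fr₁²) − 1] = ½[√43.62 − 1] = 2.80.
y₂ = 2.80 × 0.0901 = 0.252 m.
q = V₁·y₁ = 2.17 × 0.0901 = 0.196 m²/s. V₂ = q/y₂ = 0.196/0.252 = 0.774 m/s. E₁ = y₁ + V₁²/2g = 0.330 m; E₂ = y₂ + V₂²/2g = 0.283 m. ΔE = E₁ − E₂ = 0.0471 m.

ΔE = 0.0471 m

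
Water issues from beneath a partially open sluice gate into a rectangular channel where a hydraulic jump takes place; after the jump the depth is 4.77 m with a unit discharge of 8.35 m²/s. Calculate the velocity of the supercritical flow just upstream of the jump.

V₁ = 14.9 m/s

V₂ = q/y₂ = 8.35/4.77 = 1.75 m/s; Fr₂ = V₂/√(g·y₂) = 0.256.
The Bélanger relation is symmetric: y₁/y₂ = ½[√(1 + 8Fr₂²) − 1] = ½[√1.524 − 1] = 0.117.
y₁ = 0.117 × 4.77 = 0.559 m.
V₁ = q/y₁ = 8.35/0.559 = 14.9 m/s.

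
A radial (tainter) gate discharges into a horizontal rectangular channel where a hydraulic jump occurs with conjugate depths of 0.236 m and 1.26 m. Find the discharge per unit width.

For a rectangular channel the momentum equation gives q² = ½·g·y₁·y₂·(y₁ + y₂) = ½×9.81×0.236×1.26×1.50 = 2.18.
q = √2.18 = 1.48 m²/s.

q = 1.48 m²/s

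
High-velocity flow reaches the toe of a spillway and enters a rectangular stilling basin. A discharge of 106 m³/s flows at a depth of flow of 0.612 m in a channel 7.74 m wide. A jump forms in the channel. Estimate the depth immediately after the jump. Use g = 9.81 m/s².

y₂ = 7.60 m

q = Q/b = 106/7.74 = 13.7 m²/s; V₁ = q/y₁ = 22.4 m/s. Fr₁ = V₁/√(g·y₁) = 9.13.
Conjugate-depth relation: y₂/y₁ = ½[√(1 + 8Fr₁²) − 1] = ½[√668.3 − 1] = 12.4.
y₂ = 12.4 × 0.612 = 7.60 m.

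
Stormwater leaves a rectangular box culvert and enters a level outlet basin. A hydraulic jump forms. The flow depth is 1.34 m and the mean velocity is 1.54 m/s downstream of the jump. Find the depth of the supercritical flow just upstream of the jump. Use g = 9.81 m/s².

y₁ = 0.377 m

Fr₂ = V₂/√(g·y₂) = 1.54/√(9.81×1.34) = 0.425.
The Bélanger relation is symmetric: y₁/y₂ = ½[√(1 + 8Fr₂²) − 1] = ½[√2.443 − 1] = 0.282.
y₁ = 0.282 × 1.34 = 0.377 m.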